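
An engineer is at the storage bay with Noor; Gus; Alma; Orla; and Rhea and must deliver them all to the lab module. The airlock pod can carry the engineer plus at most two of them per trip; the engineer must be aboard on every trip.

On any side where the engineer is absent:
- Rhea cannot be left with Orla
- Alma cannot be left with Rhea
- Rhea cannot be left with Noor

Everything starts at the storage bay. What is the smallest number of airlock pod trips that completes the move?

Counting alone: the engineer can take at most 2 across per trip to the lab module, so moving all 5 needs at least 3 loaded trips out, with a return between consecutive ones — at least 5 crossings.
The plan below uses exactly 5 crossings, so it is optimal:
1. Engineer goes to the lab module with Noor and Rhea.  [the storage bay: Alma, Gus, Orla | the lab module: Noor, Rhea]
2. Engineer goes back to the storage bay with Rhea.  [the storage bay: Alma, Gus, Orla, Rhea | the lab module: Noor]
3. Engineer goes to the lab module with Alma and Orla.  [the storage bay: Gus, Rhea | the lab module: Alma, Noor, Orla]
4. Engineer goes back to the storage bay alone.  [the storage bay: Gus, Rhea | the lab module: Alma, Noor, Orla]
5. Engineer goes to the lab module with Gus and Rhea.  [the storage bay: — | the lab module: Alma, Gus, Noor, Orla, Rhea]

5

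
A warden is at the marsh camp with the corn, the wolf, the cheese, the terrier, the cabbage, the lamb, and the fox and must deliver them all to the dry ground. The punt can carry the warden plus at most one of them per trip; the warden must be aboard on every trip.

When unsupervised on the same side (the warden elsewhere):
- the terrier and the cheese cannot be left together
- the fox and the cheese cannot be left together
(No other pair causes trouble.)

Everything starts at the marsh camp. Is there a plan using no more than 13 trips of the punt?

No

Counting alone: the warden can take at most 1 across per trip to the dry ground, so moving all 7 needs at least 7 loaded trips out, with a return between consecutive ones — at least 13 crossings.
The safety rule pushes this higher. Following every safe sequence of crossings, the most of the 7 that can be at the dry ground as the punt arrives there on crossing 13 is 6 — never all 7.
So the move cannot be finished within 13 crossings. (The shortest complete plan takes 15:)
1. Warden goes to the dry ground with the cheese.
2. Warden goes back to the marsh camp alone.
3. Warden goes to the dry ground with the corn.
4. Warden goes back to the marsh camp alone.
5. Warden goes to the dry ground with the wolf.
6. Warden goes back to the marsh camp alone.
7. Warden goes to the dry ground with the terrier.
8. Warden goes back to the marsh camp with the cheese.
9. Warden goes to the dry ground with the fox.
10. Warden goes back to the marsh camp alone.
11. Warden goes to the dry ground with the cabbage.
12. Warden goes back to the marsh camp alone.
13. Warden goes to the dry ground with the lamb.
14. Warden goes back to the marsh camp alone.
15. Warden goes to the dry ground with the cheese.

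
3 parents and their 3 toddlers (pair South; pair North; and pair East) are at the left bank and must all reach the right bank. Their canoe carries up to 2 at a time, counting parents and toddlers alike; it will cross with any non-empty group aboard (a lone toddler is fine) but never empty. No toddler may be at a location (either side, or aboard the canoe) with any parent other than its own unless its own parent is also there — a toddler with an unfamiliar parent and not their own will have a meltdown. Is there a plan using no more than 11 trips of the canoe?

Yes — this plan uses 11 crossings (≤ 11):
1. parent South and toddler South cross → the right bank.
2. parent South crosses ← the left bank.
3. toddler East and toddler North cross → the right bank.
4. toddler South crosses ← the left bank.
5. parent East and parent North cross → the right bank.
6. parent North and toddler North cross ← the left bank.
7. parent North and parent South cross → the right bank.
8. toddler East crosses ← the left bank.
9. toddler North and toddler South cross → the right bank.
10. parent East crosses ← the left bank.
11. parent East and toddler East cross → the right bank.

Yes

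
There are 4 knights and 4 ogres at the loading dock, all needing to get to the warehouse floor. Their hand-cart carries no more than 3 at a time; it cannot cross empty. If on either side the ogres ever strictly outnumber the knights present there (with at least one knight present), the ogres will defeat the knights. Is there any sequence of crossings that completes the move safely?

Yes

1. 2 ogres → the warehouse floor.  (the loading dock: 4K 2O; the warehouse floor: 0K 2O)
2. 1 ogre ← the loading dock.  (the loading dock: 4K 3O; the warehouse floor: 0K 1O)
3. 3 ogres → the warehouse floor.  (the loading dock: 4K 0O; the warehouse floor: 0K 4O)
4. 1 ogre ← the loading dock.  (the loading dock: 4K 1O; the warehouse floor: 0K 3O)
5. 3 knights → the warehouse floor.  (the loading dock: 1K 1O; the warehouse floor: 3K 3O)
6. 1 knight and 1 ogre ← the loading dock.  (the loading dock: 2K 2O; the warehouse floor: 2K 2O)
7. 2 knights → the warehouse floor.  (the loading dock: 0K 2O; the warehouse floor: 4K 2O)
8. 1 ogre ← the loading dock.  (the loading dock: 0K 3O; the warehouse floor: 4K 1O)
9. 3 ogres → the warehouse floor.  (the loading dock: 0K 0O; the warehouse floor: 4K 4O)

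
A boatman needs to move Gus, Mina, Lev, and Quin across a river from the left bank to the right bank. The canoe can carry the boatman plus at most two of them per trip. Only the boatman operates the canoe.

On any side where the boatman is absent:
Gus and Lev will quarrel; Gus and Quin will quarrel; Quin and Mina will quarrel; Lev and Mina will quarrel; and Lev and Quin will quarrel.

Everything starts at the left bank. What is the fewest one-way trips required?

Counting alone: the boatman can take at most 2 across per trip to the right bank, so moving all 4 needs at least 2 loaded trips out, with a return between consecutive ones — at least 3 crossings.
The safety rule pushes this higher. Following every safe sequence of crossings, the most of the 4 that can be at the right bank as the canoe arrives there on crossing 3 is 3 — never all 4.
So no plan with fewer than 5 crossings exists, and this one achieves 5:
1. Boatman goes to the right bank with Lev and Quin.  [the left bank: Gus, Mina | the right bank: Lev, Quin]
2. Boatman goes back to the left bank with Lev.  [the left bank: Gus, Lev, Mina | the right bank: Quin]
3. Boatman goes to the right bank with Gus and Mina.  [the left bank: Lev | the right bank: Gus, Mina, Quin]
4. Boatman goes back to the left bank with Quin.  [the left bank: Lev, Quin | the right bank: Gus, Mina]
5. Boatman goes to the right bank with Lev and Quin.  [the left bank: — | the right bank: Gus, Lev, Mina, Quin]

5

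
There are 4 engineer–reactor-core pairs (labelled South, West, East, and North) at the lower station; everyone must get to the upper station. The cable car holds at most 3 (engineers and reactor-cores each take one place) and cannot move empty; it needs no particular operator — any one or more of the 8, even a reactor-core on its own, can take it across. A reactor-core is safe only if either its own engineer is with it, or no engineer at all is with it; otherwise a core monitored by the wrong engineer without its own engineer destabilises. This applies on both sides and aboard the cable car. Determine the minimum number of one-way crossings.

Counting alone: each trip to the upper station takes at most 3 across and each return brings at least 1 back, so after t trips out (and t−1 returns) at most 3t − (t−1) of the 8 are across; that first reaches 8 at t = 4, so at least 7 crossings are needed.
The safety rule pushes this higher. Following every safe sequence of crossings, the most of the 8 that can be at the upper station as the cable car arrives there on crossing 7 is 7 — never all 8.
So no plan with fewer than 9 crossings exists, and this one achieves 9:
1. engineer South and reactor-core South cross → the upper station.
2. engineer South crosses ← the lower station.
3. engineer South, engineer West, and reactor-core West cross → the upper station.
4. engineer South and reactor-core South cross ← the lower station.
5. engineer East, engineer North, and engineer South cross → the upper station.
6. reactor-core West crosses ← the lower station.
7. reactor-core South and reactor-core West cross → the upper station.
8. reactor-core South crosses ← the lower station.
9. reactor-core East, reactor-core North, and reactor-core South cross → the upper station.

9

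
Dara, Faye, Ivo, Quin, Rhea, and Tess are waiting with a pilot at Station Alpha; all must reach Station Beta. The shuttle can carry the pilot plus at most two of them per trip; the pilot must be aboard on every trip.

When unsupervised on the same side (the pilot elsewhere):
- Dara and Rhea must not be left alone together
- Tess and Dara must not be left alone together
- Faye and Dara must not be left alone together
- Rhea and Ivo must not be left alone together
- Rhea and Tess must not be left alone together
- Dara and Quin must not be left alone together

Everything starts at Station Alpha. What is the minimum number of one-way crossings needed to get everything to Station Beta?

Counting alone: the pilot can take at most 2 across per trip to Station Beta, so moving all 6 needs at least 3 loaded trips out, with a return between consecutive ones — at least 5 crossings.
The safety rule pushes this higher. Following every safe sequence of crossings, the most of the 6 that can be at Station Beta as the shuttle arrives there on crossings 5, 7 is 4, 5 respectively — never all 6.
So no plan with fewer than 9 crossings exists, and this one achieves 9:
1. Pilot goes to Station Beta with Dara and Rhea.  [Station Alpha: Faye, Ivo, Quin, Tess | Station Beta: Dara, Rhea]
2. Pilot goes back to Station Alpha with Dara.  [Station Alpha: Dara, Faye, Ivo, Quin, Tess | Station Beta: Rhea]
3. Pilot goes to Station Beta with Dara and Faye.  [Station Alpha: Ivo, Quin, Tess | Station Beta: Dara, Faye, Rhea]
4. Pilot goes back to Station Alpha with Dara.  [Station Alpha: Dara, Ivo, Quin, Tess | Station Beta: Faye, Rhea]
5. Pilot goes to Station Beta with Dara and Quin.  [Station Alpha: Ivo, Tess | Station Beta: Dara, Faye, Quin, Rhea]
6. Pilot goes back to Station Alpha with Dara.  [Station Alpha: Dara, Ivo, Tess | Station Beta: Faye, Quin, Rhea]
7. Pilot goes to Station Beta with Ivo and Tess.  [Station Alpha: Dara | Station Beta: Faye, Ivo, Quin, Rhea, Tess]
8. Pilot goes back to Station Alpha with Rhea.  [Station Alpha: Dara, Rhea | Station Beta: Faye, Ivo, Quin, Tess]
9. Pilot goes to Station Beta with Dara and Rhea.  [Station Alpha: — | Station Beta: Dara, Faye, Ivo, Quin, Rhea, Tess]

9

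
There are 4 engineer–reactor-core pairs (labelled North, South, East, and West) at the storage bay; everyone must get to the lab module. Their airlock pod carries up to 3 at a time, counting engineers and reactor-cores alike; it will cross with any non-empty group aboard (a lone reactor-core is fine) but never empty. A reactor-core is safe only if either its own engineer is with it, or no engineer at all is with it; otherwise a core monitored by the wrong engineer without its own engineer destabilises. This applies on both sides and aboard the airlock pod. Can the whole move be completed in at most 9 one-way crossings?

Yes — this plan uses 9 crossings (≤ 9):
1. engineer North and reactor-core North cross → the lab module.
2. engineer North crosses ← the storage bay.
3. engineer North, engineer South, and reactor-core South cross → the lab module.
4. engineer North and reactor-core North cross ← the storage bay.
5. engineer East, engineer North, and engineer West cross → the lab module.
6. reactor-core South crosses ← the storage bay.
7. reactor-core North and reactor-core South cross → the lab module.
8. reactor-core North crosses ← the storage bay.
9. reactor-core East, reactor-core North, and reactor-core West cross → the lab module.

Yes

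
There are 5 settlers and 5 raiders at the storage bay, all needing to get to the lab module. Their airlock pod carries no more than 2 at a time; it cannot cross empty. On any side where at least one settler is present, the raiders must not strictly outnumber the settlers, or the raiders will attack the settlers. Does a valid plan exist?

Following every safe sequence of crossings from the start, the most of the 10 that can be at the lab module as the airlock pod arrives there on crossings 1, 3, 5, 7 is 2, 3, 4, 5 respectively; the best ever achieved is 5 of 10.
From crossing 9 on, no configuration arises that was not already reachable earlier: only 13 distinct safe configurations (who is on which side, and where the airlock pod is) can ever be reached, none of them has everyone across, and every continuation just revisits them. They are: 0 settlers + 0 raiders across (airlock pod back at the start); 0 settlers + 1 raider across (airlock pod there); 0 settlers + 1 raider across (airlock pod back at the start); 0 settlers + 2 raiders across (airlock pod there); 0 settlers + 2 raiders across (airlock pod back at the start); 0 settlers + 3 raiders across (airlock pod there); 0 settlers + 3 raiders across (airlock pod back at the start); 0 settlers + 4 raiders across (airlock pod there); 0 settlers + 4 raiders across (airlock pod back at the start); 0 settlers + 5 raiders across (airlock pod there); 1 settler + 1 raider across (airlock pod there); 1 settler + 1 raider across (airlock pod back at the start); 2 settlers + 2 raiders across (airlock pod there). So no valid plan exists.

No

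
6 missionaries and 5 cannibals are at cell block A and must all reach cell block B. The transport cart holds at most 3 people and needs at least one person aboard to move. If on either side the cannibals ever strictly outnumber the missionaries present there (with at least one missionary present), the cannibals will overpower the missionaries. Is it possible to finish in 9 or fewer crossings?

Yes

Yes — this plan uses 9 crossings (≤ 9):
1. 3 cannibals → cell block B.  (cell block A: 6M 2C; cell block B: 0M 3C)
2. 1 cannibal ← cell block A.  (cell block A: 6M 3C; cell block B: 0M 2C)
3. 3 missionaries → cell block B.  (cell block A: 3M 3C; cell block B: 3M 2C)
4. 1 missionary ← cell block A.  (cell block A: 4M 3C; cell block B: 2M 2C)
5. 2 missionaries and 1 cannibal → cell block B.  (cell block A: 2M 2C; cell block B: 4M 3C)
6. 1 missionary ← cell block A.  (cell block A: 3M 2C; cell block B: 3M 3C)
7. 2 missionaries and 1 cannibal → cell block B.  (cell block A: 1M 1C; cell block B: 5M 4C)
8. 1 missionary ← cell block A.  (cell block A: 2M 1C; cell block B: 4M 4C)
9. 2 missionaries and 1 cannibal → cell block B.  (cell block A: 0M 0C; cell block B: 6M 5C)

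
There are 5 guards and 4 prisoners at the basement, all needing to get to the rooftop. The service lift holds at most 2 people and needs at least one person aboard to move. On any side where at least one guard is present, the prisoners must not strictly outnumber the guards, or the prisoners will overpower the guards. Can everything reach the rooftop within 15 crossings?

Yes — this plan uses 15 crossings (≤ 15):
1. 2 prisoners → the rooftop.  (the basement: 5G 2P; the rooftop: 0G 2P)
2. 1 prisoner ← the basement.  (the basement: 5G 3P; the rooftop: 0G 1P)
3. 2 prisoners → the rooftop.  (the basement: 5G 1P; the rooftop: 0G 3P)
4. 1 prisoner ← the basement.  (the basement: 5G 2P; the rooftop: 0G 2P)
5. 2 guards → the rooftop.  (the basement: 3G 2P; the rooftop: 2G 2P)
6. 1 prisoner ← the basement.  (the basement: 3G 3P; the rooftop: 2G 1P)
7. 1 guard and 1 prisoner → the rooftop.  (the basement: 2G 2P; the rooftop: 3G 2P)
8. 1 guard ← the basement.  (the basement: 3G 2P; the rooftop: 2G 2P)
9. 1 guard and 1 prisoner → the rooftop.  (the basement: 2G 1P; the rooftop: 3G 3P)
10. 1 prisoner ← the basement.  (the basement: 2G 2P; the rooftop: 3G 2P)
11. 1 guard and 1 prisoner → the rooftop.  (the basement: 1G 1P; the rooftop: 4G 3P)
12. 1 guard ← the basement.  (the basement: 2G 1P; the rooftop: 3G 3P)
13. 1 guard and 1 prisoner → the rooftop.  (the basement: 1G 0P; the rooftop: 4G 4P)
14. 1 prisoner ← the basement.  (the basement: 1G 1P; the rooftop: 4G 3P)
15. 1 guard and 1 prisoner → the rooftop.  (the basement: 0G 0P; the rooftop: 5G 4P)

Yes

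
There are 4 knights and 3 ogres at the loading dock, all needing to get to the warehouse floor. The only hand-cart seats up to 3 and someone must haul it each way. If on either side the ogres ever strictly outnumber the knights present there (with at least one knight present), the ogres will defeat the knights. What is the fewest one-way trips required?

5

Counting alone: each trip to the warehouse floor takes at most 3 across and each return brings at least 1 back, so after t trips out (and t−1 returns) at most 3t − (t−1) of the 7 are across; that first reaches 7 at t = 3, so at least 5 crossings are needed.
The plan below uses exactly 5 crossings, so it is optimal:
1. 3 ogres → the warehouse floor.  (the loading dock: 4K 0O; the warehouse floor: 0K 3O)
2. 1 ogre ← the loading dock.  (the loading dock: 4K 1O; the warehouse floor: 0K 2O)
3. 3 knights → the warehouse floor.  (the loading dock: 1K 1O; the warehouse floor: 3K 2O)
4. 1 knight ← the loading dock.  (the loading dock: 2K 1O; the warehouse floor: 2K 2O)
5. 2 knights and 1 ogre → the warehouse floor.  (the loading dock: 0K 0O; the warehouse floor: 4K 3O)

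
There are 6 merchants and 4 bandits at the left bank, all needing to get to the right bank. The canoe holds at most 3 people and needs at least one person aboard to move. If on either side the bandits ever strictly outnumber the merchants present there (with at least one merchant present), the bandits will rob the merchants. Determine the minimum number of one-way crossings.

9

Counting alone: each trip to the right bank takes at most 3 across and each return brings at least 1 back, so after t trips out (and t−1 returns) at most 3t − (t−1) of the 10 are across; that first reaches 10 at t = 5, so at least 9 crossings are needed.
The plan below uses exactly 9 crossings, so it is optimal:
1. 2 bandits → the right bank.  (the left bank: 6M 2B; the right bank: 0M 2B)
2. 1 bandit ← the left bank.  (the left bank: 6M 3B; the right bank: 0M 1B)
3. 3 bandits → the right bank.  (the left bank: 6M 0B; the right bank: 0M 4B)
4. 1 bandit ← the left bank.  (the left bank: 6M 1B; the right bank: 0M 3B)
5. 3 merchants → the right bank.  (the left bank: 3M 1B; the right bank: 3M 3B)
6. 1 bandit ← the left bank.  (the left bank: 3M 2B; the right bank: 3M 2B)
7. 1 merchant and 2 bandits → the right bank.  (the left bank: 2M 0B; the right bank: 4M 4B)
8. 1 bandit ← the left bank.  (the left bank: 2M 1B; the right bank: 4M 3B)
9. 2 merchants and 1 bandit → the right bank.  (the left bank: 0M 0B; the right bank: 6M 4B)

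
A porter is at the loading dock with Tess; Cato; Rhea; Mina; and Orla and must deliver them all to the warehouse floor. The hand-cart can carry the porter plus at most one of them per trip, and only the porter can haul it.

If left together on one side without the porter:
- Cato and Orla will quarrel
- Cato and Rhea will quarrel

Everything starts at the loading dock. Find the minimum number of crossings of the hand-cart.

11

Counting alone: the porter can take at most 1 across per trip to the warehouse floor, so moving all 5 needs at least 5 loaded trips out, with a return between consecutive ones — at least 9 crossings.
The safety rule pushes this higher. Following every safe sequence of crossings, the most of the 5 that can be at the warehouse floor as the hand-cart arrives there on crossing 9 is 4 — never all 5.
So no plan with fewer than 11 crossings exists, and this one achieves 11:
1. Porter goes to the warehouse floor with Cato.
2. Porter goes back to the loading dock alone.
3. Porter goes to the warehouse floor with Tess.
4. Porter goes back to the loading dock alone.
5. Porter goes to the warehouse floor with Rhea.
6. Porter goes back to the loading dock with Cato.
7. Porter goes to the warehouse floor with Orla.
8. Porter goes back to the loading dock alone.
9. Porter goes to the warehouse floor with Mina.
10. Porter goes back to the loading dock alone.
11. Porter goes to the warehouse floor with Cato.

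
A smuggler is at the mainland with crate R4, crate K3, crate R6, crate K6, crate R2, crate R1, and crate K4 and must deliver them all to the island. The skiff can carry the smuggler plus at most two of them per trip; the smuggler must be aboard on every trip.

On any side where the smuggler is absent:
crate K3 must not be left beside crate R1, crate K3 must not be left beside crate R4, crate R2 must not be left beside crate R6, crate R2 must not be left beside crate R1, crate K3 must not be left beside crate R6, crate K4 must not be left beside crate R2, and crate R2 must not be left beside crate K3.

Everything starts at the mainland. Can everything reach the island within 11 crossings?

Yes — this plan uses 11 crossings (≤ 11):
1. Smuggler goes to the island with crate K3 and crate R2.  [the mainland: crate K4, crate K6, crate R1, crate R4, crate R6 | the island: crate K3, crate R2]
2. Smuggler goes back to the mainland with crate K3.  [the mainland: crate K3, crate K4, crate K6, crate R1, crate R4, crate R6 | the island: crate R2]
3. Smuggler goes to the island with crate K3 and crate R4.  [the mainland: crate K4, crate K6, crate R1, crate R6 | the island: crate K3, crate R2, crate R4]
4. Smuggler goes back to the mainland with crate K3.  [the mainland: crate K3, crate K4, crate K6, crate R1, crate R6 | the island: crate R2, crate R4]
5. Smuggler goes to the island with crate K3 and crate K6.  [the mainland: crate K4, crate R1, crate R6 | the island: crate K3, crate K6, crate R2, crate R4]
6. Smuggler goes back to the mainland with crate K3.  [the mainland: crate K3, crate K4, crate R1, crate R6 | the island: crate K6, crate R2, crate R4]
7. Smuggler goes to the island with crate R1 and crate R6.  [the mainland: crate K3, crate K4 | the island: crate K6, crate R1, crate R2, crate R4, crate R6]
8. Smuggler goes back to the mainland with crate R2.  [the mainland: crate K3, crate K4, crate R2 | the island: crate K6, crate R1, crate R4, crate R6]
9. Smuggler goes to the island with crate K3 and crate K4.  [the mainland: crate R2 | the island: crate K3, crate K4, crate K6, crate R1, crate R4, crate R6]
10. Smuggler goes back to the mainland with crate K3.  [the mainland: crate K3, crate R2 | the island: crate K4, crate K6, crate R1, crate R4, crate R6]
11. Smuggler goes to the island with crate K3 and crate R2.  [the mainland: — | the island: crate K3, crate K4, crate K6, crate R1, crate R2, crate R4, crate R6]

Yes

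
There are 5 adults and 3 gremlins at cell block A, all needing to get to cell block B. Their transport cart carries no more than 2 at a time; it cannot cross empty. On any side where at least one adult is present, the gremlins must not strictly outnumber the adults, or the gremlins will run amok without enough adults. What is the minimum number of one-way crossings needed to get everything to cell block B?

Counting alone: each trip to cell block B takes at most 2 across and each return brings at least 1 back, so after t trips out (and t−1 returns) at most 2t − (t−1) of the 8 are across; that first reaches 8 at t = 7, so at least 13 crossings are needed.
The plan below uses exactly 13 crossings, so it is optimal:
1. 2 gremlins → cell block B.  (cell block A: 5A 1G; cell block B: 0A 2G)
2. 1 gremlin ← cell block A.  (cell block A: 5A 2G; cell block B: 0A 1G)
3. 2 gremlins → cell block B.  (cell block A: 5A 0G; cell block B: 0A 3G)
4. 1 gremlin ← cell block A.  (cell block A: 5A 1G; cell block B: 0A 2G)
5. 2 adults → cell block B.  (cell block A: 3A 1G; cell block B: 2A 2G)
6. 1 gremlin ← cell block A.  (cell block A: 3A 2G; cell block B: 2A 1G)
7. 1 adult and 1 gremlin → cell block B.  (cell block A: 2A 1G; cell block B: 3A 2G)
8. 1 gremlin ← cell block A.  (cell block A: 2A 2G; cell block B: 3A 1G)
9. 2 gremlins → cell block B.  (cell block A: 2A 0G; cell block B: 3A 3G)
10. 1 gremlin ← cell block A.  (cell block A: 2A 1G; cell block B: 3A 2G)
11. 1 adult and 1 gremlin → cell block B.  (cell block A: 1A 0G; cell block B: 4A 3G)
12. 1 gremlin ← cell block A.  (cell block A: 1A 1G; cell block B: 4A 2G)
13. 1 adult and 1 gremlin → cell block B.  (cell block A: 0A 0G; cell block B: 5A 3G)

13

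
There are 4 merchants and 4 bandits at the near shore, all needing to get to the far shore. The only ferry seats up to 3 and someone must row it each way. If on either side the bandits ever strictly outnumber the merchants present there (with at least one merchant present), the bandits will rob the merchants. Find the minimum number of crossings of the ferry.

Counting alone: each trip to the far shore takes at most 3 across and each return brings at least 1 back, so after t trips out (and t−1 returns) at most 3t − (t−1) of the 8 are across; that first reaches 8 at t = 4, so at least 7 crossings are needed.
The safety rule pushes this higher. Following every safe sequence of crossings, the most of the 8 that can be at the far shore as the ferry arrives there on crossing 7 is 7 — never all 8.
So no plan with fewer than 9 crossings exists, and this one achieves 9:
1. 2 bandits → the far shore.  (the near shore: 4M 2B; the far shore: 0M 2B)
2. 1 bandit ← the near shore.  (the near shore: 4M 3B; the far shore: 0M 1B)
3. 3 bandits → the far shore.  (the near shore: 4M 0B; the far shore: 0M 4B)
4. 1 bandit ← the near shore.  (the near shore: 4M 1B; the far shore: 0M 3B)
5. 3 merchants → the far shore.  (the near shore: 1M 1B; the far shore: 3M 3B)
6. 1 merchant and 1 bandit ← the near shore.  (the near shore: 2M 2B; the far shore: 2M 2B)
7. 2 merchants → the far shore.  (the near shore: 0M 2B; the far shore: 4M 2B)
8. 1 bandit ← the near shore.  (the near shore: 0M 3B; the far shore: 4M 1B)
9. 3 bandits → the far shore.  (the near shore: 0M 0B; the far shore: 4M 4B)

9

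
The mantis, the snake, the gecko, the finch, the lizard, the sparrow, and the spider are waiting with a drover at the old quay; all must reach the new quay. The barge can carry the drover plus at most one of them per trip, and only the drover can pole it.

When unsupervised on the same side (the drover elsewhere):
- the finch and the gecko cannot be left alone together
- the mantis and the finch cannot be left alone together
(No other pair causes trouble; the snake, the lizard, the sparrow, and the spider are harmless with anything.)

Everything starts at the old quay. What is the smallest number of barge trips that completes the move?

15

Counting alone: the drover can take at most 1 across per trip to the new quay, so moving all 7 needs at least 7 loaded trips out, with a return between consecutive ones — at least 13 crossings.
The safety rule pushes this higher. Following every safe sequence of crossings, the most of the 7 that can be at the new quay as the barge arrives there on crossing 13 is 6 — never all 7.
So no plan with fewer than 15 crossings exists, and this one achieves 15:
1. Drover goes to the new quay with the finch.  [the old quay: the gecko, the lizard, the mantis, the snake, the sparrow, the spider | the new quay: the finch]
2. Drover goes back to the old quay alone.  [the old quay: the gecko, the lizard, the mantis, the snake, the sparrow, the spider | the new quay: the finch]
3. Drover goes to the new quay with the mantis.  [the old quay: the gecko, the lizard, the snake, the sparrow, the spider | the new quay: the finch, the mantis]
4. Drover goes back to the old quay with the finch.  [the old quay: the finch, the gecko, the lizard, the snake, the sparrow, the spider | the new quay: the mantis]
5. Drover goes to the new quay with the gecko.  [the old quay: the finch, the lizard, the snake, the sparrow, the spider | the new quay: the gecko, the mantis]
6. Drover goes back to the old quay alone.  [the old quay: the finch, the lizard, the snake, the sparrow, the spider | the new quay: the gecko, the mantis]
7. Drover goes to the new quay with the snake.  [the old quay: the finch, the lizard, the sparrow, the spider | the new quay: the gecko, the mantis, the snake]
8. Drover goes back to the old quay alone.  [the old quay: the finch, the lizard, the sparrow, the spider | the new quay: the gecko, the mantis, the snake]
9. Drover goes to the new quay with the lizard.  [the old quay: the finch, the sparrow, the spider | the new quay: the gecko, the lizard, the mantis, the snake]
10. Drover goes back to the old quay alone.  [the old quay: the finch, the sparrow, the spider | the new quay: the gecko, the lizard, the mantis, the snake]
11. Drover goes to the new quay with the sparrow.  [the old quay: the finch, the spider | the new quay: the gecko, the lizard, the mantis, the snake, the sparrow]
12. Drover goes back to the old quay alone.  [the old quay: the finch, the spider | the new quay: the gecko, the lizard, the mantis, the snake, the sparrow]
13. Drover goes to the new quay with the spider.  [the old quay: the finch | the new quay: the gecko, the lizard, the mantis, the snake, the sparrow, the spider]
14. Drover goes back to the old quay alone.  [the old quay: the finch | the new quay: the gecko, the lizard, the mantis, the snake, the sparrow, the spider]
15. Drover goes to the new quay with the finch.  [the old quay: — | the new quay: the finch, the gecko, the lizard, the mantis, the snake, the sparrow, the spider]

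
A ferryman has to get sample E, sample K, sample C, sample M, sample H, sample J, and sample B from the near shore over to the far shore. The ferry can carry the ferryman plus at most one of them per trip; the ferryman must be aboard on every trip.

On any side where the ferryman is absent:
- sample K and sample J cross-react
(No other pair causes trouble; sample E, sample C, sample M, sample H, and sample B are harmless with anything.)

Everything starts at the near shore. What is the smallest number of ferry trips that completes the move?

Counting alone: the ferryman can take at most 1 across per trip to the far shore, so moving all 7 needs at least 7 loaded trips out, with a return between consecutive ones — at least 13 crossings.
The plan below uses exactly 13 crossings, so it is optimal:
1. Ferryman goes to the far shore with sample K.  [the near shore: sample B, sample C, sample E, sample H, sample J, sample M | the far shore: sample K]
2. Ferryman goes back to the near shore alone.  [the near shore: sample B, sample C, sample E, sample H, sample J, sample M | the far shore: sample K]
3. Ferryman goes to the far shore with sample E.  [the near shore: sample B, sample C, sample H, sample J, sample M | the far shore: sample E, sample K]
4. Ferryman goes back to the near shore alone.  [the near shore: sample B, sample C, sample H, sample J, sample M | the far shore: sample E, sample K]
5. Ferryman goes to the far shore with sample C.  [the near shore: sample B, sample H, sample J, sample M | the far shore: sample C, sample E, sample K]
6. Ferryman goes back to the near shore alone.  [the near shore: sample B, sample H, sample J, sample M | the far shore: sample C, sample E, sample K]
7. Ferryman goes to the far shore with sample M.  [the near shore: sample B, sample H, sample J | the far shore: sample C, sample E, sample K, sample M]
8. Ferryman goes back to the near shore alone.  [the near shore: sample B, sample H, sample J | the far shore: sample C, sample E, sample K, sample M]
9. Ferryman goes to the far shore with sample H.  [the near shore: sample B, sample J | the far shore: sample C, sample E, sample H, sample K, sample M]
10. Ferryman goes back to the near shore alone.  [the near shore: sample B, sample J | the far shore: sample C, sample E, sample H, sample K, sample M]
11. Ferryman goes to the far shore with sample B.  [the near shore: sample J | the far shore: sample B, sample C, sample E, sample H, sample K, sample M]
12. Ferryman goes back to the near shore alone.  [the near shore: sample J | the far shore: sample B, sample C, sample E, sample H, sample K, sample M]
13. Ferryman goes to the far shore with sample J.  [the near shore: — | the far shore: sample B, sample C, sample E, sample H, sample J, sample K, sample M]

13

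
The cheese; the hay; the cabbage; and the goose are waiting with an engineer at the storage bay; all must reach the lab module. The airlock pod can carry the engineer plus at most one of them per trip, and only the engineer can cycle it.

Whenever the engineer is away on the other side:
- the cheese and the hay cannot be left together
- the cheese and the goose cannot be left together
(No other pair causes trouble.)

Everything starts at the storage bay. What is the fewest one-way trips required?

9

Counting alone: the engineer can take at most 1 across per trip to the lab module, so moving all 4 needs at least 4 loaded trips out, with a return between consecutive ones — at least 7 crossings.
The safety rule pushes this higher. Following every safe sequence of crossings, the most of the 4 that can be at the lab module as the airlock pod arrives there on crossing 7 is 3 — never all 4.
So no plan with fewer than 9 crossings exists, and this one achieves 9:
1. Engineer goes to the lab module with the cheese.
2. Engineer goes back to the storage bay alone.
3. Engineer goes to the lab module with the hay.
4. Engineer goes back to the storage bay with the cheese.
5. Engineer goes to the lab module with the goose.
6. Engineer goes back to the storage bay alone.
7. Engineer goes to the lab module with the cabbage.
8. Engineer goes back to the storage bay alone.
9. Engineer goes to the lab module with the cheese.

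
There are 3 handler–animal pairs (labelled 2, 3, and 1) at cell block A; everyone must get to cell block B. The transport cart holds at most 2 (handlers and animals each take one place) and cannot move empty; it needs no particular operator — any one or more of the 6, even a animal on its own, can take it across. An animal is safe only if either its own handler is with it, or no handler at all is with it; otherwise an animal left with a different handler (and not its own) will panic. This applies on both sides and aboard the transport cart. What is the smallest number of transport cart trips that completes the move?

Counting alone: each trip to cell block B takes at most 2 across and each return brings at least 1 back, so after t trips out (and t−1 returns) at most 2t − (t−1) of the 6 are across; that first reaches 6 at t = 5, so at least 9 crossings are needed.
The safety rule pushes this higher. Following every safe sequence of crossings, the most of the 6 that can be at cell block B as the transport cart arrives there on crossing 9 is 5 — never all 6.
So no plan with fewer than 11 crossings exists, and this one achieves 11:
1. animal 2 and handler 2 cross → cell block B.
2. handler 2 crosses ← cell block A.
3. animal 1 and animal 3 cross → cell block B.
4. animal 2 crosses ← cell block A.
5. handler 1 and handler 3 cross → cell block B.
6. animal 3 and handler 3 cross ← cell block A.
7. handler 2 and handler 3 cross → cell block B.
8. animal 1 crosses ← cell block A.
9. animal 2 and animal 3 cross → cell block B.
10. handler 1 crosses ← cell block A.
11. animal 1 and handler 1 cross → cell block B.

11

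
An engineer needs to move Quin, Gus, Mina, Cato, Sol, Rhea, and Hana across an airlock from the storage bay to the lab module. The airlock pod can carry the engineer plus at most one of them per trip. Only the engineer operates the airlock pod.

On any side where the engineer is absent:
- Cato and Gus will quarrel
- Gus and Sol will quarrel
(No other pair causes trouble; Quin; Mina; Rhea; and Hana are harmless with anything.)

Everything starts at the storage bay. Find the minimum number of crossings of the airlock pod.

Counting alone: the engineer can take at most 1 across per trip to the lab module, so moving all 7 needs at least 7 loaded trips out, with a return between consecutive ones — at least 13 crossings.
The safety rule pushes this higher. Following every safe sequence of crossings, the most of the 7 that can be at the lab module as the airlock pod arrives there on crossing 13 is 6 — never all 7.
So no plan with fewer than 15 crossings exists, and this one achieves 15:
1. Engineer goes to the lab module with Gus.  [the storage bay: Cato, Hana, Mina, Quin, Rhea, Sol | the lab module: Gus]
2. Engineer goes back to the storage bay alone.  [the storage bay: Cato, Hana, Mina, Quin, Rhea, Sol | the lab module: Gus]
3. Engineer goes to the lab module with Quin.  [the storage bay: Cato, Hana, Mina, Rhea, Sol | the lab module: Gus, Quin]
4. Engineer goes back to the storage bay alone.  [the storage bay: Cato, Hana, Mina, Rhea, Sol | the lab module: Gus, Quin]
5. Engineer goes to the lab module with Mina.  [the storage bay: Cato, Hana, Rhea, Sol | the lab module: Gus, Mina, Quin]
6. Engineer goes back to the storage bay alone.  [the storage bay: Cato, Hana, Rhea, Sol | the lab module: Gus, Mina, Quin]
7. Engineer goes to the lab module with Cato.  [the storage bay: Hana, Rhea, Sol | the lab module: Cato, Gus, Mina, Quin]
8. Engineer goes back to the storage bay with Gus.  [the storage bay: Gus, Hana, Rhea, Sol | the lab module: Cato, Mina, Quin]
9. Engineer goes to the lab module with Sol.  [the storage bay: Gus, Hana, Rhea | the lab module: Cato, Mina, Quin, Sol]
10. Engineer goes back to the storage bay alone.  [the storage bay: Gus, Hana, Rhea | the lab module: Cato, Mina, Quin, Sol]
11. Engineer goes to the lab module with Rhea.  [the storage bay: Gus, Hana | the lab module: Cato, Mina, Quin, Rhea, Sol]
12. Engineer goes back to the storage bay alone.  [the storage bay: Gus, Hana | the lab module: Cato, Mina, Quin, Rhea, Sol]
13. Engineer goes to the lab module with Hana.  [the storage bay: Gus | the lab module: Cato, Hana, Mina, Quin, Rhea, Sol]
14. Engineer goes back to the storage bay alone.  [the storage bay: Gus | the lab module: Cato, Hana, Mina, Quin, Rhea, Sol]
15. Engineer goes to the lab module with Gus.  [the storage bay: — | the lab module: Cato, Gus, Hana, Mina, Quin, Rhea, Sol]

15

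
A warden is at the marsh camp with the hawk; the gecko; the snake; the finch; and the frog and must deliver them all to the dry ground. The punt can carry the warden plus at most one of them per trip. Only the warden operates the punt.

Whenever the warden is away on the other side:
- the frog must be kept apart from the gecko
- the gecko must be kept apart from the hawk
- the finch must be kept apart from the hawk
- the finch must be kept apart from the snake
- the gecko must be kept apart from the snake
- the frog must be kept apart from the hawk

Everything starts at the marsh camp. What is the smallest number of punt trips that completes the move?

impossible

Whatever the first load, the items left behind include a forbidden pair without the warden. No opening move is safe, so no plan exists.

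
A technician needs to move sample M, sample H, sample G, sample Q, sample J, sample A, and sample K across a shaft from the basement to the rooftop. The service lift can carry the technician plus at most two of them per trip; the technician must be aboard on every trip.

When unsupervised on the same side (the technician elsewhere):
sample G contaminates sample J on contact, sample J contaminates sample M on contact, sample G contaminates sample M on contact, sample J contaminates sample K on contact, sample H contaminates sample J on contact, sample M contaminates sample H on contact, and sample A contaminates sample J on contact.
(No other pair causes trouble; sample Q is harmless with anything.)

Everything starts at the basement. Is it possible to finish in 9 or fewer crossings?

No

Counting alone: the technician can take at most 2 across per trip to the rooftop, so moving all 7 needs at least 4 loaded trips out, with a return between consecutive ones — at least 7 crossings.
The safety rule pushes this higher. Following every safe sequence of crossings, the most of the 7 that can be at the rooftop as the service lift arrives there on crossings 7, 9 is 5, 6 respectively — never all 7.
So the move cannot be finished within 9 crossings. (The shortest complete plan takes 11:)
1. Technician goes to the rooftop with sample J and sample M.  [the basement: sample A, sample G, sample H, sample K, sample Q | the rooftop: sample J, sample M]
2. Technician goes back to the basement with sample M.  [the basement: sample A, sample G, sample H, sample K, sample M, sample Q | the rooftop: sample J]
3. Technician goes to the rooftop with sample M and sample Q.  [the basement: sample A, sample G, sample H, sample K | the rooftop: sample J, sample M, sample Q]
4. Technician goes back to the basement with sample M.  [the basement: sample A, sample G, sample H, sample K, sample M | the rooftop: sample J, sample Q]
5. Technician goes to the rooftop with sample A and sample M.  [the basement: sample G, sample H, sample K | the rooftop: sample A, sample J, sample M, sample Q]
6. Technician goes back to the basement with sample J.  [the basement: sample G, sample H, sample J, sample K | the rooftop: sample A, sample M, sample Q]
7. Technician goes to the rooftop with sample J and sample K.  [the basement: sample G, sample H | the rooftop: sample A, sample J, sample K, sample M, sample Q]
8. Technician goes back to the basement with sample J.  [the basement: sample G, sample H, sample J | the rooftop: sample A, sample K, sample M, sample Q]
9. Technician goes to the rooftop with sample G and sample H.  [the basement: sample J | the rooftop: sample A, sample G, sample H, sample K, sample M, sample Q]
10. Technician goes back to the basement with sample M.  [the basement: sample J, sample M | the rooftop: sample A, sample G, sample H, sample K, sample Q]
11. Technician goes to the rooftop with sample J and sample M.  [the basement: — | the rooftop: sample A, sample G, sample H, sample J, sample K, sample M, sample Q]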